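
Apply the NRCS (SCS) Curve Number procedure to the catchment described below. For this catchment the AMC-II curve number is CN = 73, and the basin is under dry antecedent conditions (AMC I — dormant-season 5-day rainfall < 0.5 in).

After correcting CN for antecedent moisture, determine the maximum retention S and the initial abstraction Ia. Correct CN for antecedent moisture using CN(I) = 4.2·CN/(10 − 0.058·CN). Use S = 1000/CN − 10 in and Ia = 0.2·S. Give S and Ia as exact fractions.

Dry (AMC I): CN(I) = 4.2·73/(10 − 0.058·73) = (1533/5)/(2883/500) = 51100/961 ≈ 53.174
Retention S: 1000/CN − 10 with CN=53.174 → S = 4500/511 ≈ 8.806 in
Ia = 0.2·(4500/511) = 900/511 in ≈ 1.761 in

S = 4500/511 in ≈ 8.806 in; Ia = 900/511 in ≈ 1.761 in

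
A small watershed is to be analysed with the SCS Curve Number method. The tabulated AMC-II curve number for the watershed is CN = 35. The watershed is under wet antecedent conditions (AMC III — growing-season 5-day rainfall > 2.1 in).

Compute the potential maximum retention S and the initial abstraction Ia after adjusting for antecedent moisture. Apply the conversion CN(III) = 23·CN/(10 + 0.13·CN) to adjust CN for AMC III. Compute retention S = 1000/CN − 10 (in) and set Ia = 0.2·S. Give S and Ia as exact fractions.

Adjust CN=35 to AMC III: 23·35/(10 + 0.13·35) → 805 ÷ (291/20) = 16100/291 ≈ 55.326
Max retention: S = 1000/(16100/291) − 10 = 1300/161 in (≈ 8.075 in)
Ia = 0.2S: 0.2·8.075 = 1.615 in (exactly 260/161)

S = 1300/161 in ≈ 8.075 in; Ia = 260/161 in ≈ 1.615 in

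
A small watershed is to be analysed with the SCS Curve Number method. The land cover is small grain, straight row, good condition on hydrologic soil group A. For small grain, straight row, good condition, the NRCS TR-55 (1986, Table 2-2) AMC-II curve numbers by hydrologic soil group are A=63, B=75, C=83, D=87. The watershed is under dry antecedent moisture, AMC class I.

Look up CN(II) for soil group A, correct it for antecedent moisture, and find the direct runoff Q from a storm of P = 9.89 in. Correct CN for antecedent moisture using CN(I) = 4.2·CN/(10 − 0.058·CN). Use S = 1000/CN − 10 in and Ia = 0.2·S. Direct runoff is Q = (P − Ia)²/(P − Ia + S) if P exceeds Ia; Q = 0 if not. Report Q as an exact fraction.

Q = 880682771809/368911538100 in ≈ 2.387 in

NRCS table: small grain, straight row, good condition, soil group A → CN(II) = 63
CN(I) from CN(II)=63: (4.2·63)/(10 − 0.058·63) = 132300/3173 ≈ 41.696
Retention S: 1000/CN − 10 with CN=41.696 → S = 18500/1323 ≈ 13.983 in
Ia = 0.2S: 0.2·13.983 = 2.797 in (exactly 3700/1323)
Excess rainfall: 9.890 − 2.797 = 7.093 in; P > Ia so Q > 0
Runoff Q = (P−Ia)²/(P−Ia+S) = (7.093)²/(7.093+13.983) = 880682771809/368911538100 ≈ 2.387 in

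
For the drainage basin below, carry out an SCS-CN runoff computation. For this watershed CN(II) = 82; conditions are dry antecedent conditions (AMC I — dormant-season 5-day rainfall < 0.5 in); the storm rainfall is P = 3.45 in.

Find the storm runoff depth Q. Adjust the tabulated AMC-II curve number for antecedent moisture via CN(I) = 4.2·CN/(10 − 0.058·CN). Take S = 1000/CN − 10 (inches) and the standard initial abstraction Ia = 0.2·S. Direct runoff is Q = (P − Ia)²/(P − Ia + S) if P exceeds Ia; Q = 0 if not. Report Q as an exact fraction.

Q = 21169201/27936580 in ≈ 0.758 in

Adjust CN=82 to AMC I: 4.2·82/(10 − 0.058·82) → (1722/5) ÷ (1311/250) = 28700/437 ≈ 65.675
S = 1000/(28700/437) − 10 = 1500/287 in ≈ 5.226 in
Ia = 0.2·(1500/287) = 300/287 in ≈ 1.045 in
Since P=3.450 > Ia=1.045: effective rainfall P−Ia = 13803/5740 in
Q = (13803/5740)²/((13803/5740) + 1500/287) = (190522809/32947600)/(43803/5740) = 21169201/27936580 in ≈ 0.758 in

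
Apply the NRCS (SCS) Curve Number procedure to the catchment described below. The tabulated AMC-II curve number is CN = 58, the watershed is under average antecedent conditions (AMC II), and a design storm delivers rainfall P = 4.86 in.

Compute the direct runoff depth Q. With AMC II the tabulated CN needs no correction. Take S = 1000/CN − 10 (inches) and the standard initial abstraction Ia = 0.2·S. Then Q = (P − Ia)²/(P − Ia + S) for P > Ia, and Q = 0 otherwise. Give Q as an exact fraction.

Q = 8157603/7466050 in ≈ 1.093 in

CN(II) = 58; AMC II needs no correction.
S = 1000/58 − 10 = 210/29 in ≈ 7.241 in
Ia = 0.2S: 0.2·7.241 = 1.448 in (exactly 42/29)
Excess rainfall: 4.860 − 1.448 = 3.412 in; P > Ia so Q > 0
Runoff Q = (P−Ia)²/(P−Ia+S) = (3.412)²/(3.412+7.241) = 8157603/7466050 ≈ 1.093 in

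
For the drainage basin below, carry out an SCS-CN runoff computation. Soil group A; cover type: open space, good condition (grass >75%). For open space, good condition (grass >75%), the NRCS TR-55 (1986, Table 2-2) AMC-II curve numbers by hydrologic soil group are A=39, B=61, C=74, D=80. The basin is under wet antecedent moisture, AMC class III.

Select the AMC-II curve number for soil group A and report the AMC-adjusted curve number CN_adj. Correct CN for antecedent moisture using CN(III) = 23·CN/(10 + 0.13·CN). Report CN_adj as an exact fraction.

NRCS table: open space, good condition (grass >75%), soil group A → CN(II) = 39
Adjust CN=39 to AMC III: 23·39/(10 + 0.13·39) → 897 ÷ (1507/100) = 89700/1507 ≈ 59.522

CN_adj = 89700/1507 ≈ 59.522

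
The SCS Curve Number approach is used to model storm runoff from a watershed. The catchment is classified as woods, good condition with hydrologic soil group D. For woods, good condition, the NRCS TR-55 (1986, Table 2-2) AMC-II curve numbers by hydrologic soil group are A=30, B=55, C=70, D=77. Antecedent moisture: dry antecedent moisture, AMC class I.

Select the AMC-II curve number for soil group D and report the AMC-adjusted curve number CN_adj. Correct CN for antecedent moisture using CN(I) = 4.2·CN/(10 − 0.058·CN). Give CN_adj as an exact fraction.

NRCS table: woods, good condition, soil group D → CN(II) = 77
Adjust CN=77 to AMC I: 4.2·77/(10 − 0.058·77) → (1617/5) ÷ (2767/500) = 161700/2767 ≈ 58.439

CN_adj = 161700/2767 ≈ 58.439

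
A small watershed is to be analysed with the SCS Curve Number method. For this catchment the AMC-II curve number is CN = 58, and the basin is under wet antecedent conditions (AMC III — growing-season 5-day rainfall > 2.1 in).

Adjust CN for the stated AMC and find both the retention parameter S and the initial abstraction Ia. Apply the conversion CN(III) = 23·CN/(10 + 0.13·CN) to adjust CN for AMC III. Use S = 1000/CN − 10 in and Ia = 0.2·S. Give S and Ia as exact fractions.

Wet (AMC III): CN(III) = 23·58/(10 + 0.13·58) = 1334/(877/50) = 66700/877 ≈ 76.055
Retention S: 1000/CN − 10 with CN=76.055 → S = 2100/667 ≈ 3.148 in
Ia = 0.2·(2100/667) = 420/667 in ≈ 0.630 in

S = 2100/667 in ≈ 3.148 in; Ia = 420/667 in ≈ 0.630 in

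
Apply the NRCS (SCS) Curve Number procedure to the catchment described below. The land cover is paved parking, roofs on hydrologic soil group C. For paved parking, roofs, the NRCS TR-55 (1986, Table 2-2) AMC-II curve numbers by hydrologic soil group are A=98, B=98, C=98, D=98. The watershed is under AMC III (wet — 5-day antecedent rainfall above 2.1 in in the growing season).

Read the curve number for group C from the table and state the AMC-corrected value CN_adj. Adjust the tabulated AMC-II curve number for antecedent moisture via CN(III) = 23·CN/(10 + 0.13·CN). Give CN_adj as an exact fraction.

NRCS table: paved parking, roofs, soil group C → CN(II) = 98
Wet (AMC III): CN(III) = 23·98/(10 + 0.13·98) = 2254/(1137/50) = 112700/1137 ≈ 99.120

CN_adj = 112700/1137 ≈ 99.120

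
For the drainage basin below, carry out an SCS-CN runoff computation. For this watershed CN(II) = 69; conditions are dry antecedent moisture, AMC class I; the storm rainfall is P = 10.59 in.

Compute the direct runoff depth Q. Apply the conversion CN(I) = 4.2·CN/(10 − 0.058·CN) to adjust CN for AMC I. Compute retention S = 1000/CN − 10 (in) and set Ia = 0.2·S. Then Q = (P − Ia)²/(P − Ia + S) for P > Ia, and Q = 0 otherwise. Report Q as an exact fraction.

Q = 1499378209081/402023745900 in ≈ 3.730 in

CN(I) from CN(II)=69: (4.2·69)/(10 − 0.058·69) = 144900/2999 ≈ 48.316
Max retention: S = 1000/(144900/2999) − 10 = 15500/1449 in (≈ 10.697 in)
Ia = 0.2·(15500/1449) = 3100/1449 in ≈ 2.139 in
P − Ia = 10.590 − 2.139 = 1224491/144900 ≈ 8.451 in (> 0, runoff occurs)
Q = (1224491/144900)²/((1224491/144900) + 15500/1449) = (1499378209081/20996010000)/(2774491/144900) = 1499378209081/402023745900 in ≈ 3.730 in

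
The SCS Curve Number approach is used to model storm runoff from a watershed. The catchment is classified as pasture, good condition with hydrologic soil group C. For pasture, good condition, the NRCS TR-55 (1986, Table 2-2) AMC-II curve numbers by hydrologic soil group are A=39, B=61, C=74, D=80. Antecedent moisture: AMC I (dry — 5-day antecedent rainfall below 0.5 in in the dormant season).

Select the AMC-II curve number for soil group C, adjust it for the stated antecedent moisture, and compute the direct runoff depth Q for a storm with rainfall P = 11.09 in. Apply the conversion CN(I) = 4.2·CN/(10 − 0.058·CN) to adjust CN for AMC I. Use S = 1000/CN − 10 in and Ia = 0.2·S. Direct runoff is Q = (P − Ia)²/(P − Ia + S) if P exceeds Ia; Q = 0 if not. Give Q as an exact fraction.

NRCS table: pasture, good condition, soil group C → CN(II) = 74
Adjust CN=74 to AMC I: 4.2·74/(10 − 0.058·74) → (1554/5) ÷ (1427/250) = 77700/1427 ≈ 54.450
S = 1000/(77700/1427) − 10 = 6500/777 in ≈ 8.366 in
Ia = 0.2·(6500/777) = 1300/777 in ≈ 1.673 in
Since P=11.090 > Ia=1.673: effective rainfall P−Ia = 731693/77700 in
Q: (731693/77700)² ÷ (1381693/77700) = 535374646249/107357546100 in (≈ 4.987 in)

Q = 535374646249/107357546100 in ≈ 4.987 in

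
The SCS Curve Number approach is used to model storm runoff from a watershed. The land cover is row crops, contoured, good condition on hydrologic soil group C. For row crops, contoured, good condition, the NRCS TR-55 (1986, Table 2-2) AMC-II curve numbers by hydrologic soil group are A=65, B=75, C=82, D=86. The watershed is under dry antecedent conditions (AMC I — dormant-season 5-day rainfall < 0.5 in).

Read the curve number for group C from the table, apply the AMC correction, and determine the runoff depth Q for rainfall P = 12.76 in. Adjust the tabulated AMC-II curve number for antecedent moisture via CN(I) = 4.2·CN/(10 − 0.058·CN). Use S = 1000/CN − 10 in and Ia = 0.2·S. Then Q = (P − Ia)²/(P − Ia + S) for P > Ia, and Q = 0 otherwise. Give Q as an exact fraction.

NRCS table: row crops, contoured, good condition, soil group C → CN(II) = 82
Dry (AMC I): CN(I) = 4.2·82/(10 − 0.058·82) = (1722/5)/(1311/250) = 28700/437 ≈ 65.675
Max retention: S = 1000/(28700/437) − 10 = 1500/287 in (≈ 5.226 in)
Initial abstraction Ia = S/5 = (1500/287)/5 = 300/287 ≈ 1.045 in
Excess rainfall: 12.760 − 1.045 = 11.715 in; P > Ia so Q > 0
Q: (84053/7175)² ÷ (121553/7175) = 7064906809/872142775 in (≈ 8.101 in)

Q = 7064906809/872142775 in ≈ 8.101 in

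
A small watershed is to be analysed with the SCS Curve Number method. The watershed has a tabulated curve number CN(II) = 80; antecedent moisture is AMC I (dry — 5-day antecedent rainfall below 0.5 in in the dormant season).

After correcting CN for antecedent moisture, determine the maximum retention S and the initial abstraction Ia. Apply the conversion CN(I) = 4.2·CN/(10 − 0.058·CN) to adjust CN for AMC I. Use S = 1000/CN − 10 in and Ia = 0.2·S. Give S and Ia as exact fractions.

S = 125/21 in ≈ 5.952 in; Ia = 25/21 in ≈ 1.190 in

Adjust CN=80 to AMC I: 4.2·80/(10 − 0.058·80) → 336 ÷ (134/25) = 4200/67 ≈ 62.687
Retention S: 1000/CN − 10 with CN=62.687 → S = 125/21 ≈ 5.952 in
Initial abstraction Ia = S/5 = (125/21)/5 = 25/21 ≈ 1.190 in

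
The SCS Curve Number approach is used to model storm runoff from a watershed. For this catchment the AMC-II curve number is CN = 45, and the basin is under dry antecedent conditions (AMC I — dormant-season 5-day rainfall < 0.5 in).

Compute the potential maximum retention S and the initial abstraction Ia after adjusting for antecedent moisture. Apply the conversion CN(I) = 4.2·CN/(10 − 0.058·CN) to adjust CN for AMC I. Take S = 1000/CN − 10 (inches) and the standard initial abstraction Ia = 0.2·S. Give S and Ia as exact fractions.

S = 5500/189 in ≈ 29.101 in; Ia = 1100/189 in ≈ 5.820 in

Dry (AMC I): CN(I) = 4.2·45/(10 − 0.058·45) = 189/(739/100) = 18900/739 ≈ 25.575
S = 1000/(18900/739) − 10 = 5500/189 in ≈ 29.101 in
Initial abstraction Ia = S/5 = (5500/189)/5 = 1100/189 ≈ 5.820 in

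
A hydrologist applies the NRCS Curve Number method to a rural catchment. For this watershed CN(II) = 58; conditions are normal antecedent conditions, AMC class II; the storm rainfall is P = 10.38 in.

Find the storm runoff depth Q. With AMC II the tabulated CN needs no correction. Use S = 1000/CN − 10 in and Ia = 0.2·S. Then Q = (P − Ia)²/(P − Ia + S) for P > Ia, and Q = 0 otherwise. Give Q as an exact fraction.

AMC II — tabulated CN = 58 applies directly.
S = 1000/58 − 10 = 210/29 in ≈ 7.241 in
Initial abstraction Ia = S/5 = (210/29)/5 = 42/29 ≈ 1.448 in
P − Ia = 10.380 − 1.448 = 12951/1450 ≈ 8.932 in (> 0, runoff occurs)
Runoff Q = (P−Ia)²/(P−Ia+S) = (8.932)²/(8.932+7.241) = 55909467/11334650 ≈ 4.933 in

Q = 55909467/11334650 in ≈ 4.933 in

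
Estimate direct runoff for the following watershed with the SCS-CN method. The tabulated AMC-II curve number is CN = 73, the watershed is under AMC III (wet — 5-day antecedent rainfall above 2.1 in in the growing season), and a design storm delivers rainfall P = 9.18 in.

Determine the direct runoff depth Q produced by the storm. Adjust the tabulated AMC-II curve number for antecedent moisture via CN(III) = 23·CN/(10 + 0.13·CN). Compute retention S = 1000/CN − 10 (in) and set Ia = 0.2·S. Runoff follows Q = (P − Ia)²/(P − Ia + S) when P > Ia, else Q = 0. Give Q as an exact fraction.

Adjust CN=73 to AMC III: 23·73/(10 + 0.13·73) → 1679 ÷ (1949/100) = 167900/1949 ≈ 86.147
S = 1000/(167900/1949) − 10 = 2700/1679 in ≈ 1.608 in
Ia = 0.2·(2700/1679) = 540/1679 in ≈ 0.322 in
Since P=9.180 > Ia=0.322: effective rainfall P−Ia = 743661/83950 in
Q = (743661/83950)²/((743661/83950) + 2700/1679) = (553031682921/7047602500)/(878661/83950) = 20482654923/2731984850 in ≈ 7.497 in

Q = 20482654923/2731984850 in ≈ 7.497 in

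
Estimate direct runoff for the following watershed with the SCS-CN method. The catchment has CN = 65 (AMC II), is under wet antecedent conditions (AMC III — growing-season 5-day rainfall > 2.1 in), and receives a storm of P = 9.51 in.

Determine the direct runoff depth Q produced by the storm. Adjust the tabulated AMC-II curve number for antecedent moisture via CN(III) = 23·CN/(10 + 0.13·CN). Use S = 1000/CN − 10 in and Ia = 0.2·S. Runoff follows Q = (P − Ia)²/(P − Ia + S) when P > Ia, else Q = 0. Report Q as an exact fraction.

CN(III) from CN(II)=65: (23·65)/(10 + 0.13·65) = 29900/369 ≈ 81.030
Max retention: S = 1000/(29900/369) − 10 = 700/299 in (≈ 2.341 in)
Ia = 0.2S: 0.2·2.341 = 0.468 in (exactly 140/299)
Since P=9.510 > Ia=0.468: effective rainfall P−Ia = 270349/29900 in
Q = (270349/29900)²/((270349/29900) + 700/299) = (73088581801/894010000)/(340349/29900) = 73088581801/10176435100 in ≈ 7.182 in

Q = 73088581801/10176435100 in ≈ 7.182 in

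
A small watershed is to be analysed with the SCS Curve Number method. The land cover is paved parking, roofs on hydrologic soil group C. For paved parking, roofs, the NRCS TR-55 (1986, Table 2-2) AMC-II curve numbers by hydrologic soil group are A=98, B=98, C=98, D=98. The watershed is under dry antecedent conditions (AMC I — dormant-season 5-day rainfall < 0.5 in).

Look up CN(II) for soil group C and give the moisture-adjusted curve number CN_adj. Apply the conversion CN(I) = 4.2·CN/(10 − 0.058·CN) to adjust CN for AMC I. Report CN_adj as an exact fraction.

NRCS table: paved parking, roofs, soil group C → CN(II) = 98
Dry (AMC I): CN(I) = 4.2·98/(10 − 0.058·98) = (2058/5)/(1079/250) = 102900/1079 ≈ 95.366

CN_adj = 102900/1079 ≈ 95.366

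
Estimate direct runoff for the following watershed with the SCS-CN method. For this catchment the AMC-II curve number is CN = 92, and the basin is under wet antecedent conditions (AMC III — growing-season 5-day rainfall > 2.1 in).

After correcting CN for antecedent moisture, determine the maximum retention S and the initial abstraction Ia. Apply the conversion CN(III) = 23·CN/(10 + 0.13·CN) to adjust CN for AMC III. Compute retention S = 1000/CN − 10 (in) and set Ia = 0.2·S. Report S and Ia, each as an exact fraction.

S = 200/529 in ≈ 0.378 in; Ia = 40/529 in ≈ 0.076 in

Adjust CN=92 to AMC III: 23·92/(10 + 0.13·92) → 2116 ÷ (549/25) = 52900/549 ≈ 96.357
S = 1000/(52900/549) − 10 = 200/529 in ≈ 0.378 in
Initial abstraction Ia = S/5 = (200/529)/5 = 40/529 ≈ 0.076 in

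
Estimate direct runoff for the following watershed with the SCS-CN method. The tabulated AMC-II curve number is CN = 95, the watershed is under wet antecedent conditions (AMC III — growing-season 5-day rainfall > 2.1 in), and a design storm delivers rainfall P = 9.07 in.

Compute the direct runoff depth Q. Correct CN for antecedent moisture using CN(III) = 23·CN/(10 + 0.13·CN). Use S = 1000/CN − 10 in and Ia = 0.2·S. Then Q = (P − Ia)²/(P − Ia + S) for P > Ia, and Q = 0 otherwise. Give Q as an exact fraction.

Adjust CN=95 to AMC III: 23·95/(10 + 0.13·95) → 2185 ÷ (447/20) = 43700/447 ≈ 97.763
Retention S: 1000/CN − 10 with CN=97.763 → S = 100/437 ≈ 0.229 in
Initial abstraction Ia = S/5 = (100/437)/5 = 20/437 ≈ 0.046 in
Excess rainfall: 9.070 − 0.046 = 9.024 in; P > Ia so Q > 0
Q: (394359/43700)² ÷ (404359/43700) = 155519020881/17670488300 in (≈ 8.801 in)

Q = 155519020881/17670488300 in ≈ 8.801 in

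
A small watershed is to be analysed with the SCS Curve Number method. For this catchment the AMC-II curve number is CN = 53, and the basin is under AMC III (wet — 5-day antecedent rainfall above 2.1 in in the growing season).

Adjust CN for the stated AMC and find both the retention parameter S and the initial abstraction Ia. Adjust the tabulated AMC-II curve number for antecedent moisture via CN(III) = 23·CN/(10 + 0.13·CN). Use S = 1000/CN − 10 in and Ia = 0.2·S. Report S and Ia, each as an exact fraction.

CN(III) from CN(II)=53: (23·53)/(10 + 0.13·53) = 121900/1689 ≈ 72.173
S = 1000/(121900/1689) − 10 = 4700/1219 in ≈ 3.856 in
Ia = 0.2S: 0.2·3.856 = 0.771 in (exactly 940/1219)

S = 4700/1219 in ≈ 3.856 in; Ia = 940/1219 in ≈ 0.771 in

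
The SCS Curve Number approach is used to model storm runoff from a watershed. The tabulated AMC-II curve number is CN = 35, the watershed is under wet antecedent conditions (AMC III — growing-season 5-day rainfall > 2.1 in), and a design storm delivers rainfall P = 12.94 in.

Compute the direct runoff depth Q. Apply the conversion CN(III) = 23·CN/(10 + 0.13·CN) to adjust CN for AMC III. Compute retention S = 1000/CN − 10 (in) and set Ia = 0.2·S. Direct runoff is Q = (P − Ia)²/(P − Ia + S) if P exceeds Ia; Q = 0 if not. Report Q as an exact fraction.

Q = 8311421889/1257144350 in ≈ 6.611 in

CN(III) from CN(II)=35: (23·35)/(10 + 0.13·35) = 16100/291 ≈ 55.326
Max retention: S = 1000/(16100/291) − 10 = 1300/161 in (≈ 8.075 in)
Initial abstraction Ia = S/5 = (1300/161)/5 = 260/161 ≈ 1.615 in
Since P=12.940 > Ia=1.615: effective rainfall P−Ia = 91167/8050 in
Q: (91167/8050)² ÷ (156167/8050) = 8311421889/1257144350 in (≈ 6.611 in)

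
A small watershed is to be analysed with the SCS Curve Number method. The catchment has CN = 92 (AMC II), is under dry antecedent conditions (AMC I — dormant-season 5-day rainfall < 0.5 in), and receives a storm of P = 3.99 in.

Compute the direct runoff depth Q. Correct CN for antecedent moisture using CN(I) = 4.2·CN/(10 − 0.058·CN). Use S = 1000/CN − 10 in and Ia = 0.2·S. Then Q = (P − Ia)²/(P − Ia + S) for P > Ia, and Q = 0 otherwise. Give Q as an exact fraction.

Q = 29831162089/13172231100 in ≈ 2.265 in

Dry (AMC I): CN(I) = 4.2·92/(10 − 0.058·92) = (1932/5)/(583/125) = 48300/583 ≈ 82.847
Max retention: S = 1000/(48300/583) − 10 = 1000/483 in (≈ 2.070 in)
Initial abstraction Ia = S/5 = (1000/483)/5 = 200/483 ≈ 0.414 in
P − Ia = 3.990 − 0.414 = 172717/48300 ≈ 3.576 in (> 0, runoff occurs)
Q: (172717/48300)² ÷ (272717/48300) = 29831162089/13172231100 in (≈ 2.265 in)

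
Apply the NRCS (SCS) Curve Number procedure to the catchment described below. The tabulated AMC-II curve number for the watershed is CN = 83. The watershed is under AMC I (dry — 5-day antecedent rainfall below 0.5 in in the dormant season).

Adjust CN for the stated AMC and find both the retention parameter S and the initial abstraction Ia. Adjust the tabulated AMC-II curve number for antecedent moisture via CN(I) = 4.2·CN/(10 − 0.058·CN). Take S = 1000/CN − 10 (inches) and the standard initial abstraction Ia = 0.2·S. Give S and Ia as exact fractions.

CN(I) from CN(II)=83: (4.2·83)/(10 − 0.058·83) = 174300/2593 ≈ 67.219
Max retention: S = 1000/(174300/2593) − 10 = 8500/1743 in (≈ 4.877 in)
Ia = 0.2S: 0.2·4.877 = 0.975 in (exactly 1700/1743)

S = 8500/1743 in ≈ 4.877 in; Ia = 1700/1743 in ≈ 0.975 in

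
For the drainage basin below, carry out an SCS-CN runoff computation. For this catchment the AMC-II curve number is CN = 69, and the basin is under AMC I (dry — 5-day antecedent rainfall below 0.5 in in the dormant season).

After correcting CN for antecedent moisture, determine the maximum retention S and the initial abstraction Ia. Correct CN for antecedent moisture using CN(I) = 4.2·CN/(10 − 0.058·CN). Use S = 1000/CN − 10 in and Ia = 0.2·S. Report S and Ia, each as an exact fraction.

S = 15500/1449 in ≈ 10.697 in; Ia = 3100/1449 in ≈ 2.139 in

Adjust CN=69 to AMC I: 4.2·69/(10 − 0.058·69) → (1449/5) ÷ (2999/500) = 144900/2999 ≈ 48.316
S = 1000/(144900/2999) − 10 = 15500/1449 in ≈ 10.697 in
Ia = 0.2·(15500/1449) = 3100/1449 in ≈ 2.139 in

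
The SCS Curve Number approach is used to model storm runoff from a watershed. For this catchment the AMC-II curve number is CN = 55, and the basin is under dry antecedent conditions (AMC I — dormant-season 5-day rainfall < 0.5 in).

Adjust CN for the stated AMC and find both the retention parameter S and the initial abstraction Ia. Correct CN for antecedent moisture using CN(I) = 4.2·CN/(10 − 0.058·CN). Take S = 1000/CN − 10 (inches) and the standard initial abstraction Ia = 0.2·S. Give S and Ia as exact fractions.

CN(I) from CN(II)=55: (4.2·55)/(10 − 0.058·55) = 7700/227 ≈ 33.921
S = 1000/(7700/227) − 10 = 1500/77 in ≈ 19.481 in
Ia = 0.2S: 0.2·19.481 = 3.896 in (exactly 300/77)

S = 1500/77 in ≈ 19.481 in; Ia = 300/77 in ≈ 3.896 in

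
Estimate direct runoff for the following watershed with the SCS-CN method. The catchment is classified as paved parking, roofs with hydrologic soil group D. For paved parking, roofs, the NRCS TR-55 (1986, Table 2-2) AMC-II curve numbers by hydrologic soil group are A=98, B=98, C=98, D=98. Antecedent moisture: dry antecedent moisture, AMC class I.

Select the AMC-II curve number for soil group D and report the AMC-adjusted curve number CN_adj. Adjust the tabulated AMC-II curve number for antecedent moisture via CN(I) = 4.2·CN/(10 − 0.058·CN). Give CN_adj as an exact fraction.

CN_adj = 102900/1079 ≈ 95.366

NRCS table: paved parking, roofs, soil group D → CN(II) = 98
CN(I) from CN(II)=98: (4.2·98)/(10 − 0.058·98) = 102900/1079 ≈ 95.366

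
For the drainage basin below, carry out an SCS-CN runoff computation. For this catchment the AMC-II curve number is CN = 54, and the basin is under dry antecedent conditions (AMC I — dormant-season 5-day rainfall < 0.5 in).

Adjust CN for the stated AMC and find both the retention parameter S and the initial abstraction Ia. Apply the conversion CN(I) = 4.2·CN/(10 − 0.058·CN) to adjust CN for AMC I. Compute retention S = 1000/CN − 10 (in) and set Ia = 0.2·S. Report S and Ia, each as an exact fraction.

Adjust CN=54 to AMC I: 4.2·54/(10 − 0.058·54) → (1134/5) ÷ (1717/250) = 56700/1717 ≈ 33.023
Retention S: 1000/CN − 10 with CN=33.023 → S = 11500/567 ≈ 20.282 in
Initial abstraction Ia = S/5 = (11500/567)/5 = 2300/567 ≈ 4.056 in

S = 11500/567 in ≈ 20.282 in; Ia = 2300/567 in ≈ 4.056 in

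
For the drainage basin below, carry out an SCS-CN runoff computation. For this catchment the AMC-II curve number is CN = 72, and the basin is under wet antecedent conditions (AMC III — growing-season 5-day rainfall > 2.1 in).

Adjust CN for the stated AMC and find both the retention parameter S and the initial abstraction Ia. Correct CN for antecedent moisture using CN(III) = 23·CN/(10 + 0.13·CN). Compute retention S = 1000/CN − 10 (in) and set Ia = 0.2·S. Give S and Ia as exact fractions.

CN(III) from CN(II)=72: (23·72)/(10 + 0.13·72) = 10350/121 ≈ 85.537
Retention S: 1000/CN − 10 with CN=85.537 → S = 350/207 ≈ 1.691 in
Ia = 0.2S: 0.2·1.691 = 0.338 in (exactly 70/207)

S = 350/207 in ≈ 1.691 in; Ia = 70/207 in ≈ 0.338 in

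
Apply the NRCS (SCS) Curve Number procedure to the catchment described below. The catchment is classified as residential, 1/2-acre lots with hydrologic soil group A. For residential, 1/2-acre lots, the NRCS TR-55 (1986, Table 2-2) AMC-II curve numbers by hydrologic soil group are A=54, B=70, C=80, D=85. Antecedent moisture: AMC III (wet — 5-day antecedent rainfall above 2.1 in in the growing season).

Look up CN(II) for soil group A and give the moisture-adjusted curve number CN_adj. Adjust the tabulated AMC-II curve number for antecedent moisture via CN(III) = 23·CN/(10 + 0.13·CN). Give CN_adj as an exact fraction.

CN_adj = 2700/37 ≈ 72.973

NRCS table: residential, 1/2-acre lots, soil group A → CN(II) = 54
Wet (AMC III): CN(III) = 23·54/(10 + 0.13·54) = 1242/(851/50) = 2700/37 ≈ 72.973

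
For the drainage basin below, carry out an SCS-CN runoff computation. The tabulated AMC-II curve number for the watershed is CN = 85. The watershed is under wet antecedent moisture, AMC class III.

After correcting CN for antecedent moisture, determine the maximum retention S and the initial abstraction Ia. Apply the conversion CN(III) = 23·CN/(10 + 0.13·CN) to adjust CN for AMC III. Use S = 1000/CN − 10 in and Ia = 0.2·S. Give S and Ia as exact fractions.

Adjust CN=85 to AMC III: 23·85/(10 + 0.13·85) → 1955 ÷ (421/20) = 39100/421 ≈ 92.874
Max retention: S = 1000/(39100/421) − 10 = 300/391 in (≈ 0.767 in)
Initial abstraction Ia = S/5 = (300/391)/5 = 60/391 ≈ 0.153 in

S = 300/391 in ≈ 0.767 in; Ia = 60/391 in ≈ 0.153 in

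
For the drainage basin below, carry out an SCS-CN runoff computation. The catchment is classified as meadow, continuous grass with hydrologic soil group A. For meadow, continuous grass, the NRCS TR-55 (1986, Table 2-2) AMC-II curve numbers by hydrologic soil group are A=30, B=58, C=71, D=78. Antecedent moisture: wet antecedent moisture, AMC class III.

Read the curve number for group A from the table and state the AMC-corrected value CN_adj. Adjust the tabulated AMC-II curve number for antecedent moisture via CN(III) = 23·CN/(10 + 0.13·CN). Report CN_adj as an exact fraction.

NRCS table: meadow, continuous grass, soil group A → CN(II) = 30
CN(III) from CN(II)=30: (23·30)/(10 + 0.13·30) = 6900/139 ≈ 49.640

CN_adj = 6900/139 ≈ 49.640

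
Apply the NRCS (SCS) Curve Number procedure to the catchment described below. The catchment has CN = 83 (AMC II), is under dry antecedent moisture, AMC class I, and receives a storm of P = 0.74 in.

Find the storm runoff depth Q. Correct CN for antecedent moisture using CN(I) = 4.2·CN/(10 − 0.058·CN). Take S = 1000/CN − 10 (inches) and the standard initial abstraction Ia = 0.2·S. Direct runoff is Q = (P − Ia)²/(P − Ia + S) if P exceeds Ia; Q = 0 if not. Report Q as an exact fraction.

Q = 0 in ≈ 0.000 in

Dry (AMC I): CN(I) = 4.2·83/(10 − 0.058·83) = (1743/5)/(2593/500) = 174300/2593 ≈ 67.219
Retention S: 1000/CN − 10 with CN=67.219 → S = 8500/1743 ≈ 4.877 in
Ia = 0.2S: 0.2·4.877 = 0.975 in (exactly 1700/1743)
P = 0.740 ≤ Ia = 0.975 in: entire storm abstracted, Q = 0.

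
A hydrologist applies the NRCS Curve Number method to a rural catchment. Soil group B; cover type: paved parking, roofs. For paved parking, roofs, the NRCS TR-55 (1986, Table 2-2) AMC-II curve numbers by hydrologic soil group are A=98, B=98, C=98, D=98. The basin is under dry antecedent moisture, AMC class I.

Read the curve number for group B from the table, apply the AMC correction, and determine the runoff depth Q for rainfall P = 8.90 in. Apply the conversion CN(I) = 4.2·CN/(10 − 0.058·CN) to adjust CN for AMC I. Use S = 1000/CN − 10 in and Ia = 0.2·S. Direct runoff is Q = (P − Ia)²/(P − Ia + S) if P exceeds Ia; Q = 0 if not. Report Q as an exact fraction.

Q = 8204917561/983528490 in ≈ 8.342 in

NRCS table: paved parking, roofs, soil group B → CN(II) = 98
Adjust CN=98 to AMC I: 4.2·98/(10 − 0.058·98) → (2058/5) ÷ (1079/250) = 102900/1079 ≈ 95.366
S = 1000/(102900/1079) − 10 = 500/1029 in ≈ 0.486 in
Initial abstraction Ia = S/5 = (500/1029)/5 = 100/1029 ≈ 0.097 in
Since P=8.900 > Ia=0.097: effective rainfall P−Ia = 90581/10290 in
Runoff Q = (P−Ia)²/(P−Ia+S) = (8.803)²/(8.803+0.486) = 8204917561/983528490 ≈ 8.342 in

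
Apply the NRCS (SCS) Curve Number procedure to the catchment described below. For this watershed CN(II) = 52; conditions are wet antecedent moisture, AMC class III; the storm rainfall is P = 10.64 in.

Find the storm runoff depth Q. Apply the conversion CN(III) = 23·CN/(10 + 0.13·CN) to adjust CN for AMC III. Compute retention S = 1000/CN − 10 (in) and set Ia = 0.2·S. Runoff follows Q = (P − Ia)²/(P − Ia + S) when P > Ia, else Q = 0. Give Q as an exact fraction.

Adjust CN=52 to AMC III: 23·52/(10 + 0.13·52) → 1196 ÷ (419/25) = 29900/419 ≈ 71.360
Retention S: 1000/CN − 10 with CN=71.360 → S = 1200/299 ≈ 4.013 in
Initial abstraction Ia = S/5 = (1200/299)/5 = 240/299 ≈ 0.803 in
Excess rainfall: 10.640 − 0.803 = 9.837 in; P > Ia so Q > 0
Q = (73534/7475)²/((73534/7475) + 1200/299) = (5407249156/55875625)/(103534/7475) = 2703624578/386958325 in ≈ 6.987 in

Q = 2703624578/386958325 in ≈ 6.987 in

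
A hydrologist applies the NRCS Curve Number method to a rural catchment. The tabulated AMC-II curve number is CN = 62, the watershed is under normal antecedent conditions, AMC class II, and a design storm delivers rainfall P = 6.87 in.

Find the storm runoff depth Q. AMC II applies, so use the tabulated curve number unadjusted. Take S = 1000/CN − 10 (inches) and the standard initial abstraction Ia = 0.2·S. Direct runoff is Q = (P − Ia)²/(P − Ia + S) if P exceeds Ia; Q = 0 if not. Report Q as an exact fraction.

Q = 306145009/113140700 in ≈ 2.706 in

AMC II — tabulated CN = 62 applies directly.
Retention S: 1000/CN − 10 with CN=62.000 → S = 190/31 ≈ 6.129 in
Ia = 0.2S: 0.2·6.129 = 1.226 in (exactly 38/31)
Excess rainfall: 6.870 − 1.226 = 5.644 in; P > Ia so Q > 0
Q: (17497/3100)² ÷ (36497/3100) = 306145009/113140700 in (≈ 2.706 in)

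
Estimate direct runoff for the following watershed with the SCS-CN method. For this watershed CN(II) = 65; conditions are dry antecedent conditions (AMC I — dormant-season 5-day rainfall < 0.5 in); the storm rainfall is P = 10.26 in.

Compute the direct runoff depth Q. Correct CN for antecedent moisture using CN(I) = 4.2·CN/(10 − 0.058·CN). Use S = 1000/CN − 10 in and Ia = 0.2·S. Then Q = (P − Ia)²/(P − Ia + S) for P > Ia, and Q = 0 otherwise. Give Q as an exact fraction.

Adjust CN=65 to AMC I: 4.2·65/(10 − 0.058·65) → 273 ÷ (623/100) = 3900/89 ≈ 43.820
Retention S: 1000/CN − 10 with CN=43.820 → S = 500/39 ≈ 12.821 in
Initial abstraction Ia = S/5 = (500/39)/5 = 100/39 ≈ 2.564 in
P − Ia = 10.260 − 2.564 = 15007/1950 ≈ 7.696 in (> 0, runoff occurs)
Runoff Q = (P−Ia)²/(P−Ia+S) = (7.696)²/(7.696+12.821) = 225210049/78013650 ≈ 2.887 in

Q = 225210049/78013650 in ≈ 2.887 in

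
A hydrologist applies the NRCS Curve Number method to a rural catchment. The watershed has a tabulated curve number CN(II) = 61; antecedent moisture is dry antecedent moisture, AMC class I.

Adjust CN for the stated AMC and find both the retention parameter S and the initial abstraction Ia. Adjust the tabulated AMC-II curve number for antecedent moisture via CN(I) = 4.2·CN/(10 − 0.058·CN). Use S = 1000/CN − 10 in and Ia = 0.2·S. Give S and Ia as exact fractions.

Dry (AMC I): CN(I) = 4.2·61/(10 − 0.058·61) = (1281/5)/(3231/500) = 42700/1077 ≈ 39.647
Max retention: S = 1000/(42700/1077) − 10 = 6500/427 in (≈ 15.222 in)
Ia = 0.2S: 0.2·15.222 = 3.044 in (exactly 1300/427)

S = 6500/427 in ≈ 15.222 in; Ia = 1300/427 in ≈ 3.044 in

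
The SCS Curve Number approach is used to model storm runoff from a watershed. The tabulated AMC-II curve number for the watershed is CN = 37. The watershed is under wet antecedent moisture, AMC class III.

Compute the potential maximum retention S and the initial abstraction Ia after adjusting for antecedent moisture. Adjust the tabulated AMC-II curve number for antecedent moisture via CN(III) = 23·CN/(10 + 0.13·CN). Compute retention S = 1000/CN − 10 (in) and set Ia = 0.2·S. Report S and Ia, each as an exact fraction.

S = 6300/851 in ≈ 7.403 in; Ia = 1260/851 in ≈ 1.481 in

Wet (AMC III): CN(III) = 23·37/(10 + 0.13·37) = 851/(1481/100) = 85100/1481 ≈ 57.461
Retention S: 1000/CN − 10 with CN=57.461 → S = 6300/851 ≈ 7.403 in
Ia = 0.2S: 0.2·7.403 = 1.481 in (exactly 1260/851)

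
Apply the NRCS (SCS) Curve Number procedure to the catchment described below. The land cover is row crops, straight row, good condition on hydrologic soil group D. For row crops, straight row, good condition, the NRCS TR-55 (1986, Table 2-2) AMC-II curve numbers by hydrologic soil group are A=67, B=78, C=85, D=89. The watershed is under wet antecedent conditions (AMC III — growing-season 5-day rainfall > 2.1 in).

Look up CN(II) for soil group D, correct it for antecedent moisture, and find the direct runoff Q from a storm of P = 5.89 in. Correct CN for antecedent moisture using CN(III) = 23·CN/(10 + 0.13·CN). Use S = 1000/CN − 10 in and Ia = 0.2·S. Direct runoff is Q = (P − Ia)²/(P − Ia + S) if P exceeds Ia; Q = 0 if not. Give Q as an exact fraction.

Q = 1401105444489/264816910100 in ≈ 5.291 in

NRCS table: row crops, straight row, good condition, soil group D → CN(II) = 89
Wet (AMC III): CN(III) = 23·89/(10 + 0.13·89) = 2047/(2157/100) = 204700/2157 ≈ 94.900
Max retention: S = 1000/(204700/2157) − 10 = 1100/2047 in (≈ 0.537 in)
Ia = 0.2S: 0.2·0.537 = 0.107 in (exactly 220/2047)
Since P=5.890 > Ia=0.107: effective rainfall P−Ia = 1183683/204700 in
Q: (1183683/204700)² ÷ (1293683/204700) = 1401105444489/264816910100 in (≈ 5.291 in)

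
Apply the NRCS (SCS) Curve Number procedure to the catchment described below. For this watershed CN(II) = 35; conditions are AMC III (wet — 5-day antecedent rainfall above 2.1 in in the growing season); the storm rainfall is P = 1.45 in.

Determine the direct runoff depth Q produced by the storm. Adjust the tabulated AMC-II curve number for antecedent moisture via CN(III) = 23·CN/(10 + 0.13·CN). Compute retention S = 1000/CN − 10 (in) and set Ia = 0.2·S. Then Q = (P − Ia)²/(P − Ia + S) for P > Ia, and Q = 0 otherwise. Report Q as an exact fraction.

Q = 0 in ≈ 0.000 in

CN(III) from CN(II)=35: (23·35)/(10 + 0.13·35) = 16100/291 ≈ 55.326
S = 1000/(16100/291) − 10 = 1300/161 in ≈ 8.075 in
Initial abstraction Ia = S/5 = (1300/161)/5 = 260/161 ≈ 1.615 in
P = 1.450 ≤ Ia = 1.615 in: entire storm abstracted, Q = 0.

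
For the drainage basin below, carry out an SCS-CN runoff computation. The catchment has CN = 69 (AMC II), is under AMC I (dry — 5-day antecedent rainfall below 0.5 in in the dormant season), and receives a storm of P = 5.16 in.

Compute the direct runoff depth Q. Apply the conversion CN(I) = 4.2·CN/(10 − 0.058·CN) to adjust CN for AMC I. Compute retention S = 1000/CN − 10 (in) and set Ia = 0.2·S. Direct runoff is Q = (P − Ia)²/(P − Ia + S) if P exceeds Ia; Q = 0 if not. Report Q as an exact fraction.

Dry (AMC I): CN(I) = 4.2·69/(10 − 0.058·69) = (1449/5)/(2999/500) = 144900/2999 ≈ 48.316
Max retention: S = 1000/(144900/2999) − 10 = 15500/1449 in (≈ 10.697 in)
Ia = 0.2·(15500/1449) = 3100/1449 in ≈ 2.139 in
P − Ia = 5.160 − 2.139 = 109421/36225 ≈ 3.021 in (> 0, runoff occurs)
Q: (109421/36225)² ÷ (496921/36225) = 11972955241/18000963225 in (≈ 0.665 in)

Q = 11972955241/18000963225 in ≈ 0.665 in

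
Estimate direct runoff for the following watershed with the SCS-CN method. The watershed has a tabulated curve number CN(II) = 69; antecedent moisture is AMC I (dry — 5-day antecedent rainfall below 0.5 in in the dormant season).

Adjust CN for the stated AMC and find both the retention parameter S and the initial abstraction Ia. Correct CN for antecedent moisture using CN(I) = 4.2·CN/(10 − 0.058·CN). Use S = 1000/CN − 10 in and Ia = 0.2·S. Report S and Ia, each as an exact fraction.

Adjust CN=69 to AMC I: 4.2·69/(10 − 0.058·69) → (1449/5) ÷ (2999/500) = 144900/2999 ≈ 48.316
S = 1000/(144900/2999) − 10 = 15500/1449 in ≈ 10.697 in
Initial abstraction Ia = S/5 = (15500/1449)/5 = 3100/1449 ≈ 2.139 in

S = 15500/1449 in ≈ 10.697 in; Ia = 3100/1449 in ≈ 2.139 in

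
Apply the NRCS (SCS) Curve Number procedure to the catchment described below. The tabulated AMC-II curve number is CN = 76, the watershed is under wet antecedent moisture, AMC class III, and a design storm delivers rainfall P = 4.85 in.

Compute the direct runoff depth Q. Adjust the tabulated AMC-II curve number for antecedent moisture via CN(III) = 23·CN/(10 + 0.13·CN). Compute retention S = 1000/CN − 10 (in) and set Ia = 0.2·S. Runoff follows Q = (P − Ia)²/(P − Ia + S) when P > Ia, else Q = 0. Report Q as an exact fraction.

Q = 1599120121/454383860 in ≈ 3.519 in

CN(III) from CN(II)=76: (23·76)/(10 + 0.13·76) = 43700/497 ≈ 87.928
S = 1000/(43700/497) − 10 = 600/437 in ≈ 1.373 in
Initial abstraction Ia = S/5 = (600/437)/5 = 120/437 ≈ 0.275 in
P − Ia = 4.850 − 0.275 = 39989/8740 ≈ 4.575 in (> 0, runoff occurs)
Runoff Q = (P−Ia)²/(P−Ia+S) = (4.575)²/(4.575+1.373) = 1599120121/454383860 ≈ 3.519 in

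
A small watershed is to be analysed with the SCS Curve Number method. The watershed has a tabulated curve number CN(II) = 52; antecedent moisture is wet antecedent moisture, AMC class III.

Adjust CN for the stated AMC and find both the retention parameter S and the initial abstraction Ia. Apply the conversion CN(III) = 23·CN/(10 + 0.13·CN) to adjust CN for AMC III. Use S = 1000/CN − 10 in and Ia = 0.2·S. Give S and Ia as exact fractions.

Adjust CN=52 to AMC III: 23·52/(10 + 0.13·52) → 1196 ÷ (419/25) = 29900/419 ≈ 71.360
Retention S: 1000/CN − 10 with CN=71.360 → S = 1200/299 ≈ 4.013 in
Initial abstraction Ia = S/5 = (1200/299)/5 = 240/299 ≈ 0.803 in

S = 1200/299 in ≈ 4.013 in; Ia = 240/299 in ≈ 0.803 in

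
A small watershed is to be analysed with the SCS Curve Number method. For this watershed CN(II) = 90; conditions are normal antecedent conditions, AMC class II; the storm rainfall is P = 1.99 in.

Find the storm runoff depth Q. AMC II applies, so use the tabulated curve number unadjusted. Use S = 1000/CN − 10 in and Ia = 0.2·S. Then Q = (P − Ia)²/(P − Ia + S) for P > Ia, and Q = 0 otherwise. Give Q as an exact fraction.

Q = 2531281/2331900 in ≈ 1.086 in

Average conditions: CN = 90 (no AMC adjustment).
Max retention: S = 1000/90 − 10 = 10/9 in (≈ 1.111 in)
Ia = 0.2S: 0.2·1.111 = 0.222 in (exactly 2/9)
P − Ia = 1.990 − 0.222 = 1591/900 ≈ 1.768 in (> 0, runoff occurs)
Q: (1591/900)² ÷ (2591/900) = 2531281/2331900 in (≈ 1.086 in)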